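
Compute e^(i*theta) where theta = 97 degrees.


cos(97°) = -0.1219
sin(97°) = 0.9925

e^(i*97°) = -0.1219 + 0.9925i


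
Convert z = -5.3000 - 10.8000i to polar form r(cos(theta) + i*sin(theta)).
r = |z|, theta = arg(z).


r = sqrt(28.09+116.64) = sqrt(144.73) = 12.0304
theta = atan2(-10.8, -5.3) = -116.1391 degrees

r = 12.0304, theta = -116.1391 degrees


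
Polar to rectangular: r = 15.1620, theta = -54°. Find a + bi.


a = 15.1620*cos(-54°) = 15.1620*0.587785 = 8.9120
b = 15.1620*sin(-54°) = 15.1620*(-0.809017) = -12.2663

8.9120 - 12.2663i


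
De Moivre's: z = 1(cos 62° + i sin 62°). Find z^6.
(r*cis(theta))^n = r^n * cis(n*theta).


r^6 = 1^6 = 1
n*theta = 6*62° = 372° = 12° (mod 360)
a = 1*cos(12°) = 0.9781
b = 1*sin(12°) = 0.2079

1 cis(12°) = 0.9781 + 0.2079i


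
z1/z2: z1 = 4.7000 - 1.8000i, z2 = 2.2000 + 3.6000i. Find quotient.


Conjugate of z2 = 2.2000 - 3.6000i
Numerator: (4.7000 - 1.8000i)(2.2000 - 3.6000i) = 3.8600 - 20.8800i
Denominator: 2.2^2 + 3.6^2 = 17.8
Result = (3.8600 - 20.8800i)/17.8

0.2169 - 1.1730i


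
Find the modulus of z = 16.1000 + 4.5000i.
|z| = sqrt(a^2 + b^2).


|z| = sqrt(16.1^2 + 4.5^2) = sqrt(259.21 + 20.25) = sqrt(279.46) = 16.7171

|z| = 16.7171


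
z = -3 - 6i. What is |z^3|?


|z| = sqrt(9+36) = sqrt(45) = 6.7082
|z^3| = |z|^3 = (sqrt(45))^3 = 45*sqrt(45)

|z^3| = 45*sqrt(45) ≈ 301.8692


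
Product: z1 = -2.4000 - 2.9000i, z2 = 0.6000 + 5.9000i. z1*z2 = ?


Real = -2.4*0.6 - (-2.9)*5.9 = -1.44 - (-17.11) = 15.67
Imag = -2.4*5.9 + 0.6*(-2.9) = -14.16 - (1.74) = -15.9

15.6700 - 15.9000i


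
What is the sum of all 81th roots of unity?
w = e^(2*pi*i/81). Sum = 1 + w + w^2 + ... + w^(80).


The sum of all 81th roots of unity is 0.
Geometric series: (1 - w^81)/(1 - w) = (1-1)/(1-w) = 0 since w^81 = 1, w ≠ 1.
Alternatively: coefficient of z^80 in z^81 - 1 is 0.

0


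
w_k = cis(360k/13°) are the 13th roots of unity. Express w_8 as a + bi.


Angle = 360*8/13 = 221.5385°
a = cos(221.5385°) = -0.7485
b = sin(221.5385°) = -0.6631

-0.7485 - 0.6631i


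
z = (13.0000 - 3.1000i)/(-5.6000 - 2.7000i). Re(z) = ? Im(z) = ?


Multiply by conjugate: (13.0000 - 3.1000i)(-5.6000 + 2.7000i) / ((-5.6)^2 + (-2.7)^2)
Numerator real = 13*(-5.6) - (3.1)*(-2.7) = -64.43
Numerator imag = -3.1*(-5.6) - 13*(-2.7) = 52.46
Denominator = 38.65
Re(z) = -64.43/38.65 = -1.6670
Im(z) = 52.46/38.65 = 1.3573

Re(z) = -1.6670, Im(z) = 1.3573


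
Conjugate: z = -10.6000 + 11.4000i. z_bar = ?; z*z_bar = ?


z_bar = -10.6000 - 11.4000i
z*z_bar = (-10.6)^2 + 11.4^2 = 112.36 + 129.96 = 242.32

z_bar = -10.6000 - 11.4000i, z*z_bar = 242.32


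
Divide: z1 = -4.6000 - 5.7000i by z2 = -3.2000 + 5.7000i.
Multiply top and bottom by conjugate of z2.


Conjugate of z2 = -3.2000 - 5.7000i
Numerator: (-4.6000 - 5.7000i)(-3.2000 - 5.7000i) = -17.7700 + 44.4600i
Denominator: (-3.2)^2 + 5.7^2 = 42.73
Result = (-17.7700 + 44.4600i)/42.73

-0.4159 + 1.0405i


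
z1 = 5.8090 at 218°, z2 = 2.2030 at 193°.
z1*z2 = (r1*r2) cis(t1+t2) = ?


r = 5.8090 * 2.2030 = 12.7972
theta = 218° + 193° = 411° = 51° (mod 360)

12.7972 cis(51°)


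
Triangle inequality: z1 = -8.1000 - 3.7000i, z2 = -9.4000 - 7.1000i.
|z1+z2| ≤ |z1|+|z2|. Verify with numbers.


|z1| = sqrt((-8.1)^2 + (-3.7)^2) = sqrt(79.3) = 8.9051
|z2| = sqrt((-9.4)^2 + (-7.1)^2) = sqrt(138.77) = 11.7801
z1+z2 = -17.5000 - 10.8000i
|z1+z2| = sqrt(422.89) = 20.5643
|z1|+|z2| = 8.9051 + 11.7801 = 20.6852

|z1+z2| = 20.5643 ≤ |z1|+|z2| = 20.6852 (verified)


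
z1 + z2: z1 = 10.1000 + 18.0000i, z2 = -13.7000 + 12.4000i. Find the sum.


Real: 10.1 - 13.7 = -3.6
Imag: 18 + 12.4 = 30.4

-3.6000 + 30.4000i


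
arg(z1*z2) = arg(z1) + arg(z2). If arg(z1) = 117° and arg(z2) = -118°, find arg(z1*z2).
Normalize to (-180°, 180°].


arg(z1*z2) = 117° - 118° = -1°
Normalized to (-180°, 180°]: -1°

-1°


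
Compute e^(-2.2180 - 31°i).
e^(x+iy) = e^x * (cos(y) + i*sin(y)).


e^-2.2180 = 0.1088
cos(-31°) = 0.8572
sin(-31°) = -0.515
Real = 0.1088*0.8572 = 0.0933
Imag = 0.1088*(-0.515) = -0.0560

0.0933 - 0.0560i


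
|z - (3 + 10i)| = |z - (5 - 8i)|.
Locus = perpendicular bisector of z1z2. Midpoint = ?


Equal distances means the locus is the perpendicular bisector of z1 and z2.
Midpoint = ((3+5)/2, (10+(-8))/2) = (4.0000, 1.0000)

Perpendicular bisector through (4.0000, 1.0000)


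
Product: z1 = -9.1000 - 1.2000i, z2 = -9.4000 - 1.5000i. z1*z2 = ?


Real = -9.1*(-9.4) - (-1.2)*(-1.5) = 85.54 - 1.8 = 83.74
Imag = -9.1*(-1.5) - (9.4)*(-1.2) = 13.65 + 11.28 = 24.93

83.7400 + 24.9300i


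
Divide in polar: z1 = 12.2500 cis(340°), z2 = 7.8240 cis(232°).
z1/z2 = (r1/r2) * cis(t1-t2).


r = 12.2500 / 7.8240 = 1.5657
theta = 340° - 232° = 108° = 108° (mod 360)

1.5657 cis(108°)


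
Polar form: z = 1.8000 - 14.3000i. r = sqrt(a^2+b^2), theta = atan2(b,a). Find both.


r = sqrt(3.24+204.49) = sqrt(207.73) = 14.4128
theta = atan2(-14.3, 1.8) = -82.8257 degrees

r = 14.4128, theta = -82.8257 degrees


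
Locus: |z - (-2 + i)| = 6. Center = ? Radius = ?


|z - z0| = r is a circle with center z0 and radius r.
Center = (-2, 1), radius = 6

Circle with center (-2, 1) and radius 6


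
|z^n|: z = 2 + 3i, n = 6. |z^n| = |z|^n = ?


|z| = sqrt(4+9) = sqrt(13) = 3.6056
|z^6| = |z|^6 = (sqrt(13))^6 = 13^3 = 2197

|z^6| = 2197


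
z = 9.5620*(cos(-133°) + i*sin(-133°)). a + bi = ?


a = 9.5620*cos(-133°) = 9.5620*(-0.682) = -6.5213
b = 9.5620*sin(-133°) = 9.5620*(-0.73135) = -6.9932

-6.5213 - 6.9932i


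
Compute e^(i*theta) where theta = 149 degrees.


cos(149°) = -0.8572
sin(149°) = 0.5150

e^(i*149°) = -0.8572 + 0.5150i


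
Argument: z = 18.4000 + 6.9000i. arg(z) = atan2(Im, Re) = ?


Re = 18.4, Im = 6.9
arg = atan2(6.9, 18.4) = 20.5560 degrees

arg(z) = 20.5560 degrees


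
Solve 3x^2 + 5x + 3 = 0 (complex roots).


disc = 5^2 - 4*3*3 = 25 - 36 = -11
sqrt(|disc|) = sqrt(11) = 3.3166
Real part = -5/(2*3) = -0.8333
Imag part = 3.3166/(2*3) = 0.5528

-0.8333 ± 0.5528i


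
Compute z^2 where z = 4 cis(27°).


r^2 = 4^2 = 16
n*theta = 2*27° = 54° = 54° (mod 360)
a = 16*cos(54°) = 9.4046
b = 16*sin(54°) = 12.9443

16 cis(54°) = 9.4046 + 12.9443i


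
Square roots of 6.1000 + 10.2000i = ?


|z| = sqrt(37.21+104.04) = 11.8849
sqrt((|z|+a)/2) = sqrt((11.8849+6.1)/2) = sqrt(8.9924) = 2.9987
sqrt((|z|-a)/2) = sqrt((11.8849-6.1)/2) = sqrt(2.8924) = 1.7007

±(2.9987 + 1.7007i) i.e. 2.9987 + 1.7007i and -2.9987 - 1.7007i


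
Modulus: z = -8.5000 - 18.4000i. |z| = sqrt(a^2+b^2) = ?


|z| = sqrt((-8.5)^2 + (-18.4)^2) = sqrt(72.25 + 338.56) = sqrt(410.81) = 20.2684

|z| = 20.2684


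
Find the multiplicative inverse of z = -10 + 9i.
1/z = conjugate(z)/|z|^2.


|z|^2 = 100+81 = 181
1/z = (-10 - 9i)/181

1/z = -0.0552 - 0.0497i


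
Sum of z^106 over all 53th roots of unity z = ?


The roots are w_k = w^k with w = e^(2*pi*i/53), and (w^k)^106 = (w^106)^k.
So S = 1 + u + u^2 + ... + u^(52) with u = w^106.
106 = 2*53 + 0, so 106 is a multiple of 53 and u = (w^53)^2 = 1.
Every one of the 53 terms equals 1: S = 53

S = 53


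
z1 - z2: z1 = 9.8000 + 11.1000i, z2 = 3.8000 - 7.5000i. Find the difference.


Real: 9.8 - 3.8 = 6
Imag: 11.1 + 7.5 = 18.6

6.0000 + 18.6000i


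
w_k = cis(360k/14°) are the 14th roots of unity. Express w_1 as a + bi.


Angle = 360*1/14 = 25.7143°
a = cos(25.7143°) = 0.9010
b = sin(25.7143°) = 0.4339

0.9010 + 0.4339i


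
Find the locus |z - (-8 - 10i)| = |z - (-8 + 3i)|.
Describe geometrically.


Equal distances means the locus is the perpendicular bisector of z1 and z2.
Midpoint = ((-8+(-8))/2, (-10+3)/2) = (-8.0000, -3.5000)

Perpendicular bisector through (-8.0000, -3.5000)


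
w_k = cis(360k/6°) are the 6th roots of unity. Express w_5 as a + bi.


Angle = 360*5/6 = 300°
a = cos(300°) = 0.5000
b = sin(300°) = -0.8660

0.5000 - 0.8660i


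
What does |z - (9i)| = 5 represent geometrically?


|z - z0| = r is a circle with center z0 and radius r.
Center = (0, 9), radius = 5

Circle with center (0, 9) and radius 5


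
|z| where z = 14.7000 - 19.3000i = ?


|z| = sqrt(14.7^2 + (-19.3)^2) = sqrt(216.09 + 372.49) = sqrt(588.58) = 24.2607

|z| = 24.2607


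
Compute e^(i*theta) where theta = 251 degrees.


cos(251°) = -0.3256
sin(251°) = -0.9455

e^(i*251°) = -0.3256 - 0.9455i


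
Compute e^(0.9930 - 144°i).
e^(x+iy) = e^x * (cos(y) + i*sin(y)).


e^0.9930 = 2.6993
cos(-144°) = -0.80902
sin(-144°) = -0.5878
Real = 2.6993*(-0.80902) = -2.1838
Imag = 2.6993*(-0.5878) = -1.5866

-2.1838 - 1.5866i


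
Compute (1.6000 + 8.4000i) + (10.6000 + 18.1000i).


Real: 1.6 + 10.6 = 12.2
Imag: 8.4 + 18.1 = 26.5

12.2000 + 26.5000i


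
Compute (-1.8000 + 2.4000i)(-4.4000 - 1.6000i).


Real = -1.8*(-4.4) - 2.4*(-1.6) = 7.92 - (-3.84) = 11.76
Imag = -1.8*(-1.6) - (4.4)*2.4 = 2.88 - (10.56) = -7.68

11.7600 - 7.6800i


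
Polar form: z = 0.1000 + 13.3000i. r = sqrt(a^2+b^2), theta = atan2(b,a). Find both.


r = sqrt(0.01+176.89) = sqrt(176.9) = 13.3004
theta = atan2(13.3, 0.1) = 89.5692 degrees

r = 13.3004, theta = 89.5692 degrees


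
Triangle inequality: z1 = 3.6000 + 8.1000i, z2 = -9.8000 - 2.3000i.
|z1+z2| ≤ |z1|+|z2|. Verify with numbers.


|z1| = sqrt(3.6^2 + 8.1^2) = sqrt(78.57) = 8.8640
|z2| = sqrt((-9.8)^2 + (-2.3)^2) = sqrt(101.33) = 10.0663
z1+z2 = -6.2000 + 5.8000i
|z1+z2| = sqrt(72.08) = 8.4900
|z1|+|z2| = 8.8640 + 10.0663 = 18.9303

|z1+z2| = 8.4900 ≤ |z1|+|z2| = 18.9303 (verified)


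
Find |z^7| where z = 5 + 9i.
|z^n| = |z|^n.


|z| = sqrt(25+81) = sqrt(106) = 10.2956
|z^7| = |z|^7 = (sqrt(106))^7 = 106^3 * sqrt(106) = 1191016*sqrt(106)

|z^7| = 1191016*sqrt(106) ≈ 12262260.2280


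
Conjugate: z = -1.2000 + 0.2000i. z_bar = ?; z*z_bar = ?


z_bar = -1.2000 - 0.2000i
z*z_bar = (-1.2)^2 + 0.2^2 = 1.44 + 0.04 = 1.48

z_bar = -1.2000 - 0.2000i, z*z_bar = 1.48


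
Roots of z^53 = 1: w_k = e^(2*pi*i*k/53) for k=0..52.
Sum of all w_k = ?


The sum of all 53th roots of unity is 0.
Geometric series: (1 - w^53)/(1 - w) = (1-1)/(1-w) = 0 since w^53 = 1, w ≠ 1.
Alternatively: coefficient of z^52 in z^53 - 1 is 0.

0


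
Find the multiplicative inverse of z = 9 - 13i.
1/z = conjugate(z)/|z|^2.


|z|^2 = 81+169 = 250
1/z = (9 + 13i)/250

1/z = 0.0360 + 0.0520i


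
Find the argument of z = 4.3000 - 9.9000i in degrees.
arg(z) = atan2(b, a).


Re = 4.3, Im = -9.9
arg = atan2(-9.9, 4.3) = -66.5226 degrees

arg(z) = -66.5226 degrees


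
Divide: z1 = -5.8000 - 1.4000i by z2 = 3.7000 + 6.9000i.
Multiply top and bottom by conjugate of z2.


Conjugate of z2 = 3.7000 - 6.9000i
Numerator: (-5.8000 - 1.4000i)(3.7000 - 6.9000i) = -31.1200 + 34.8400i
Denominator: 3.7^2 + 6.9^2 = 61.3
Result = (-31.1200 + 34.8400i)/61.3

-0.5077 + 0.5684i


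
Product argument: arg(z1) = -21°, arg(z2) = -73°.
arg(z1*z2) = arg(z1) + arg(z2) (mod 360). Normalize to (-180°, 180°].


arg(z1*z2) = -21° - 73° = -94°
Normalized to (-180°, 180°]: -94°

-94°


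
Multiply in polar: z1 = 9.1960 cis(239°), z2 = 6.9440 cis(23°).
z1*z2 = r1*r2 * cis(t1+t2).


r = 9.1960 * 6.9440 = 63.8570
theta = 239° + 23° = 262° = 262° (mod 360)

63.8570 cis(262°)


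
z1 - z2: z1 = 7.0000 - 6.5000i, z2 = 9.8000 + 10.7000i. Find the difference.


Real: 7 - 9.8 = -2.8
Imag: -6.5 - 10.7 = -17.2

-2.8000 - 17.2000i


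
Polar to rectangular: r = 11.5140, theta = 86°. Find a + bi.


a = 11.5140*cos(86°) = 11.5140*0.06976 = 0.8032
b = 11.5140*sin(86°) = 11.5140*0.997564 = 11.4860

0.8032 + 11.4860i


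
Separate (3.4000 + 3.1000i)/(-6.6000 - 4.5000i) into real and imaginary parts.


Multiply by conjugate: (3.4000 + 3.1000i)(-6.6000 + 4.5000i) / ((-6.6)^2 + (-4.5)^2)
Numerator real = 3.4*(-6.6) + 3.1*(-4.5) = -36.39
Numerator imag = 3.1*(-6.6) - 3.4*(-4.5) = -5.16
Denominator = 63.81
Re(z) = -36.39/63.81 = -0.5703
Im(z) = -5.16/63.81 = -0.0809

Re(z) = -0.5703, Im(z) = -0.0809


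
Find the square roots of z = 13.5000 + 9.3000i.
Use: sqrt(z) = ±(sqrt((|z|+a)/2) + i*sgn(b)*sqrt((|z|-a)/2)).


|z| = sqrt(182.25+86.49) = 16.3933
sqrt((|z|+a)/2) = sqrt((16.3933+13.5)/2) = sqrt(14.9466) = 3.8661
sqrt((|z|-a)/2) = sqrt((16.3933-13.5)/2) = sqrt(1.4466) = 1.2028

±(3.8661 + 1.2028i) i.e. 3.8661 + 1.2028i and -3.8661 - 1.2028i


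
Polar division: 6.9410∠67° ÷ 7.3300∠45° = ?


r = 6.9410 / 7.3300 = 0.9469
theta = 67° - 45° = 22° = 22° (mod 360)

0.9469 cis(22°)


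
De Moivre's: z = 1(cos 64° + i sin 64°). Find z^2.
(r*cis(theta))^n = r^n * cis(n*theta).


r^2 = 1^2 = 1
n*theta = 2*64° = 128° = 128° (mod 360)
a = 1*cos(128°) = -0.6157
b = 1*sin(128°) = 0.7880

1 cis(128°) = -0.6157 + 0.7880i


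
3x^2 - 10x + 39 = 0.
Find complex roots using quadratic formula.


disc = (-10)^2 - 4*3*39 = 100 - 468 = -368
sqrt(|disc|) = sqrt(368) = 19.1833
Real part = 10/(2*3) = 1.6667
Imag part = 19.1833/(2*3) = 3.1972

1.6667 ± 3.1972i


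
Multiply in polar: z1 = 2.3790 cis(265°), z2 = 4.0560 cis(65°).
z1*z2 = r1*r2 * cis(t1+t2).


r = 2.3790 * 4.0560 = 9.6492
theta = 265° + 65° = 330° = 330° (mod 360)

9.6492 cis(330°)


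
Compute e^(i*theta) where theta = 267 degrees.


cos(267°) = -0.0523
sin(267°) = -0.9986

e^(i*267°) = -0.0523 - 0.9986i


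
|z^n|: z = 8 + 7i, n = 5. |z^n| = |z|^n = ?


|z| = sqrt(64+49) = sqrt(113) = 10.6301
|z^5| = |z|^5 = (sqrt(113))^5 = 113^2 * sqrt(113) = 12769*sqrt(113)

|z^5| = 12769*sqrt(113) ≈ 135736.3319


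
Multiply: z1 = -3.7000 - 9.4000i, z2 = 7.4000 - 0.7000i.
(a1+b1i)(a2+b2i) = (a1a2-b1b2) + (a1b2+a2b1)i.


Real = -3.7*7.4 - (-9.4)*(-0.7) = -27.38 - 6.58 = -33.96
Imag = -3.7*(-0.7) + 7.4*(-9.4) = 2.59 - (69.56) = -66.97

-33.9600 - 66.9700i


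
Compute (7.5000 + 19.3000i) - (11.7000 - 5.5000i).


Real: 7.5 - 11.7 = -4.2
Imag: 19.3 + 5.5 = 24.8

-4.2000 + 24.8000i


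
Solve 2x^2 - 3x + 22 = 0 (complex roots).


disc = (-3)^2 - 4*2*22 = 9 - 176 = -167
sqrt(|disc|) = sqrt(167) = 12.9228
Real part = 3/(2*2) = 0.7500
Imag part = 12.9228/(2*2) = 3.2307

0.7500 ± 3.2307i


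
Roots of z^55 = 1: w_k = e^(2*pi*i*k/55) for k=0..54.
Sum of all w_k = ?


The sum of all 55th roots of unity is 0.
Geometric series: (1 - w^55)/(1 - w) = (1-1)/(1-w) = 0 since w^55 = 1, w ≠ 1.
Alternatively: coefficient of z^54 in z^55 - 1 is 0.

0


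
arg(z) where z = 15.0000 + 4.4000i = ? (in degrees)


Re = 15, Im = 4.4
arg = atan2(4.4, 15) = 16.3482 degrees

arg(z) = 16.3482 degrees


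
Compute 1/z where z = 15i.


|z|^2 = 0+225 = 225
1/z = (0 - 15i)/225

1/z = 0 - 0.0667i


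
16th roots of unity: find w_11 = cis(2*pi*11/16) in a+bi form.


Angle = 360*11/16 = 247.5°
a = cos(247.5°) = -0.3827
b = sin(247.5°) = -0.9239

-0.3827 - 0.9239i


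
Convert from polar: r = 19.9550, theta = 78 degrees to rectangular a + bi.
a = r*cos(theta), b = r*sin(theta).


a = 19.9550*cos(78°) = 19.9550*0.207912 = 4.1489
b = 19.9550*sin(78°) = 19.9550*0.978148 = 19.5189

4.1489 + 19.5189i


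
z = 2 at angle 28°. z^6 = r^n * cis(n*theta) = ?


r^6 = 2^6 = 64
n*theta = 6*28° = 168° = 168° (mod 360)
a = 64*cos(168°) = -62.6014
b = 64*sin(168°) = 13.3063

64 cis(168°) = -62.6014 + 13.3063i


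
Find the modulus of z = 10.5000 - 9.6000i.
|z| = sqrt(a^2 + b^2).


|z| = sqrt(10.5^2 + (-9.6)^2) = sqrt(110.25 + 92.16) = sqrt(202.41) = 14.2271

|z| = 14.2271


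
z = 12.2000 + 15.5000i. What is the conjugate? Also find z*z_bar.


z_bar = 12.2000 - 15.5000i
z*z_bar = 12.2^2 + 15.5^2 = 148.84 + 240.25 = 389.09

z_bar = 12.2000 - 15.5000i, z*z_bar = 389.09


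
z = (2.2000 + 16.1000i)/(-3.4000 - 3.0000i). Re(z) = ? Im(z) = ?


Multiply by conjugate: (2.2000 + 16.1000i)(-3.4000 + 3.0000i) / ((-3.4)^2 + (-3)^2)
Numerator real = 2.2*(-3.4) + 16.1*(-3) = -55.78
Numerator imag = 16.1*(-3.4) - 2.2*(-3) = -48.14
Denominator = 20.56
Re(z) = -55.78/20.56 = -2.7130
Im(z) = -48.14/20.56 = -2.3414

Re(z) = -2.7130, Im(z) = -2.3414


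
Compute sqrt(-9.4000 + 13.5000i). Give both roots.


|z| = sqrt(88.36+182.25) = 16.4502
sqrt((|z|+a)/2) = sqrt((16.4502+(-9.4))/2) = sqrt(3.5251) = 1.8775
sqrt((|z|-a)/2) = sqrt((16.4502-(-9.4))/2) = sqrt(12.9251) = 3.5952

±(1.8775 + 3.5952i) i.e. 1.8775 + 3.5952i and -1.8775 - 3.5952i


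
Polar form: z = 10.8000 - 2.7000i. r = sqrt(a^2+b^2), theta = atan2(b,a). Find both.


r = sqrt(116.64+7.29) = sqrt(123.93) = 11.1324
theta = atan2(-2.7, 10.8) = -14.0362 degrees

r = 11.1324, theta = -14.0362 degrees


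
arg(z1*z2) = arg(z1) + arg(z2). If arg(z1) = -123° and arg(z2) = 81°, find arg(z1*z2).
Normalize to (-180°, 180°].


arg(z1*z2) = -123° + 81° = -42°
Normalized to (-180°, 180°]: -42°

-42°


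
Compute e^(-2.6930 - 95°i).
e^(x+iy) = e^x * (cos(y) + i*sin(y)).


e^-2.6930 = 0.0677
cos(-95°) = -0.0872
sin(-95°) = -0.9962
Real = 0.0677*(-0.0872) = -0.0059
Imag = 0.0677*(-0.9962) = -0.0674

-0.0059 - 0.0674i


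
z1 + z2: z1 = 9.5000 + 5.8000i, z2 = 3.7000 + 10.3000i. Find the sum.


Real: 9.5 + 3.7 = 13.2
Imag: 5.8 + 10.3 = 16.1

13.2000 + 16.1000i


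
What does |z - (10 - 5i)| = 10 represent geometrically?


|z - z0| = r is a circle with center z0 and radius r.
Center = (10, -5), radius = 10

Circle with center (10, -5) and radius 10


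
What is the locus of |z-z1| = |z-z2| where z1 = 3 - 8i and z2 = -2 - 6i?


Equal distances means the locus is the perpendicular bisector of z1 and z2.
Midpoint = ((3+(-2))/2, (-8+(-6))/2) = (0.5000, -7.0000)

Perpendicular bisector through (0.5000, -7.0000)


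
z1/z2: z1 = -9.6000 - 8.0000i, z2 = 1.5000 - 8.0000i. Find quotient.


Conjugate of z2 = 1.5000 + 8.0000i
Numerator: (-9.6000 - 8.0000i)(1.5000 + 8.0000i) = 49.6000 - 88.8000i
Denominator: 1.5^2 + (-8)^2 = 66.25
Result = (49.6000 - 88.8000i)/66.25

0.7487 - 1.3404i


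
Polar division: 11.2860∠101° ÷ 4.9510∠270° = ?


r = 11.2860 / 4.9510 = 2.2795
theta = 101° - 270° = -169° = 191° (mod 360)

2.2795 cis(191°)


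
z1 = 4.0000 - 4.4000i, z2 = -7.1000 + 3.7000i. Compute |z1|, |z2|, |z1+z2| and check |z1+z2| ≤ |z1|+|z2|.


|z1| = sqrt(4^2 + (-4.4)^2) = sqrt(35.36) = 5.9464
|z2| = sqrt((-7.1)^2 + 3.7^2) = sqrt(64.1) = 8.0062
z1+z2 = -3.1000 - 0.7000i
|z1+z2| = sqrt(10.1) = 3.1780
|z1|+|z2| = 5.9464 + 8.0062 = 13.9526

|z1+z2| = 3.1780 ≤ |z1|+|z2| = 13.9526 (verified)


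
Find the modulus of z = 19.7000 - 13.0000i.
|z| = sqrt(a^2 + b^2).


|z| = sqrt(19.7^2 + (-13)^2) = sqrt(388.09 + 169) = sqrt(557.09) = 23.6028

|z| = 23.6028


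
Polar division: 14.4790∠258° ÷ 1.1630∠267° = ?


r = 14.4790 / 1.1630 = 12.4497
theta = 258° - 267° = -9° = 351° (mod 360)

12.4497 cis(351°)


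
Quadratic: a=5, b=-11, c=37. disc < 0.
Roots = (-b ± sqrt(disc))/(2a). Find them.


disc = (-11)^2 - 4*5*37 = 121 - 740 = -619
sqrt(|disc|) = sqrt(619) = 24.8797
Real part = 11/(2*5) = 1.1000
Imag part = 24.8797/(2*5) = 2.4880

1.1000 ± 2.4880i


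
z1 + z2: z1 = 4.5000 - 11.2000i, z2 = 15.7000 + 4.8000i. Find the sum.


Real: 4.5 + 15.7 = 20.2
Imag: -11.2 + 4.8 = -6.4

20.2000 - 6.4000i


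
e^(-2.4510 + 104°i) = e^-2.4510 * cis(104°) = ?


e^-2.4510 = 0.0862
cos(104°) = -0.2419
sin(104°) = 0.9703
Real = 0.0862*(-0.2419) = -0.0209
Imag = 0.0862*0.9703 = 0.0836

-0.0209 + 0.0836i


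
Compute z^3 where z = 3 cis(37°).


r^3 = 3^3 = 27
n*theta = 3*37° = 111° = 111° (mod 360)
a = 27*cos(111°) = -9.6759
b = 27*sin(111°) = 25.2067

27 cis(111°) = -9.6759 + 25.2067i


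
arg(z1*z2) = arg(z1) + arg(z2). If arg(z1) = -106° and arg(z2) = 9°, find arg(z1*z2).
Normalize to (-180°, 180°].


arg(z1*z2) = -106° + 9° = -97°
Normalized to (-180°, 180°]: -97°

-97°


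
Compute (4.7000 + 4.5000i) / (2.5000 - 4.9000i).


Conjugate of z2 = 2.5000 + 4.9000i
Numerator: (4.7000 + 4.5000i)(2.5000 + 4.9000i) = -10.3000 + 34.2800i
Denominator: 2.5^2 + (-4.9)^2 = 30.26
Result = (-10.3000 + 34.2800i)/30.26

-0.3404 + 1.1328i


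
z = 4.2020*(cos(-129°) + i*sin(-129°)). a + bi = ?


a = 4.2020*cos(-129°) = 4.2020*(-0.62932) = -2.6444
b = 4.2020*sin(-129°) = 4.2020*(-0.77715) = -3.2656

-2.6444 - 3.2656i


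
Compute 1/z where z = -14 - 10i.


|z|^2 = 196+100 = 296
1/z = (-14 + 10i)/296

1/z = -0.0473 + 0.0338i


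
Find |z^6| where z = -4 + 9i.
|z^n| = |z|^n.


|z| = sqrt(16+81) = sqrt(97) = 9.8489
|z^6| = |z|^6 = (sqrt(97))^6 = 97^3 = 912673

|z^6| = 912673


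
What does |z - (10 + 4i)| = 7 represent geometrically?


|z - z0| = r is a circle with center z0 and radius r.
Center = (10, 4), radius = 7

Circle with center (10, 4) and radius 7


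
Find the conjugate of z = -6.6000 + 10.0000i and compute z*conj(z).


z_bar = -6.6000 - 10.0000i
z*z_bar = (-6.6)^2 + 10^2 = 43.56 + 100 = 143.56

z_bar = -6.6000 - 10.0000i, z*z_bar = 143.56


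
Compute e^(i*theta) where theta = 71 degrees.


cos(71°) = 0.3256
sin(71°) = 0.9455

e^(i*71°) = 0.3256 + 0.9455i


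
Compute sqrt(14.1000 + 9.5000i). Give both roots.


|z| = sqrt(198.81+90.25) = 17.0018
sqrt((|z|+a)/2) = sqrt((17.0018+14.1)/2) = sqrt(15.5509) = 3.9435
sqrt((|z|-a)/2) = sqrt((17.0018-14.1)/2) = sqrt(1.4509) = 1.2045

±(3.9435 + 1.2045i) i.e. 3.9435 + 1.2045i and -3.9435 - 1.2045i


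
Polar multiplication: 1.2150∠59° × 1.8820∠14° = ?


r = 1.2150 * 1.8820 = 2.2866
theta = 59° + 14° = 73° = 73° (mod 360)

2.2866 cis(73°)


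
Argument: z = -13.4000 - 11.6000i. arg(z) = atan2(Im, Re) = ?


Re = -13.4, Im = -11.6
arg = atan2(-11.6, -13.4) = -139.1182 degrees

arg(z) = -139.1182 degrees


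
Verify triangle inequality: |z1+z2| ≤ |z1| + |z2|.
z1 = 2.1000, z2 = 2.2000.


|z1| = sqrt(2.1^2 + 0^2) = sqrt(4.41) = 2.1000
|z2| = sqrt(2.2^2 + 0^2) = sqrt(4.84) = 2.2000
z1+z2 = 4.3000
|z1+z2| = sqrt(18.49) = 4.3000
|z1|+|z2| = 2.1000 + 2.2000 = 4.3000

|z1+z2| = 4.3000 ≤ |z1|+|z2| = 4.3000 (verified)


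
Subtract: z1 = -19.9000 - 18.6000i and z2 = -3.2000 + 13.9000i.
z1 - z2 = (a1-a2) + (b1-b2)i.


Real: -19.9 + 3.2 = -16.7
Imag: -18.6 - 13.9 = -32.5

-16.7000 - 32.5000i


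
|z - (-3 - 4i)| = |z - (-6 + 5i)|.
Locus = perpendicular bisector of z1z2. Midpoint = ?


Equal distances means the locus is the perpendicular bisector of z1 and z2.
Midpoint = ((-3+(-6))/2, (-4+5)/2) = (-4.5000, 0.5000)

Perpendicular bisector through (-4.5000, 0.5000)


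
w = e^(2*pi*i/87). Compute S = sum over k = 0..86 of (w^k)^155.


The roots are w_k = w^k with w = e^(2*pi*i/87), and (w^k)^155 = (w^155)^k.
So S = 1 + u + u^2 + ... + u^(86) with u = w^155.
155 = 1*87 + 68, so 155 is not a multiple of 87: u = (w^87)^1 * w^68 = w^68 ≠ 1 (w is a primitive 87th root), while u^87 = (w^87)^155 = 1.
Geometric series: S = (1 - u^87)/(1 - u) = (1 - 1)/(1 - u) = 0

S = 0


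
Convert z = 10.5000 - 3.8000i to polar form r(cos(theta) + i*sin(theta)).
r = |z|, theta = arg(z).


r = sqrt(110.25+14.44) = sqrt(124.69) = 11.1665
theta = atan2(-3.8, 10.5) = -19.8954 degrees

r = 11.1665, theta = -19.8954 degrees


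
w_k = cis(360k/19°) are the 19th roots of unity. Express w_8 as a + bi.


Angle = 360*8/19 = 151.5789°
a = cos(151.5789°) = -0.8795
b = sin(151.5789°) = 0.4759

-0.8795 + 0.4759i


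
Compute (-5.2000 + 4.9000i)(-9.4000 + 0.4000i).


Real = -5.2*(-9.4) - 4.9*0.4 = 48.88 - 1.96 = 46.92
Imag = -5.2*0.4 - (9.4)*4.9 = -2.08 - (46.06) = -48.14

46.9200 - 48.1400i


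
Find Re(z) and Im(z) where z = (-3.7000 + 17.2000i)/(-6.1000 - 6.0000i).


Multiply by conjugate: (-3.7000 + 17.2000i)(-6.1000 + 6.0000i) / ((-6.1)^2 + (-6)^2)
Numerator real = -3.7*(-6.1) + 17.2*(-6) = -80.63
Numerator imag = 17.2*(-6.1) - (-3.7)*(-6) = -127.12
Denominator = 73.21
Re(z) = -80.63/73.21 = -1.1014
Im(z) = -127.12/73.21 = -1.7364

Re(z) = -1.1014, Im(z) = -1.7364


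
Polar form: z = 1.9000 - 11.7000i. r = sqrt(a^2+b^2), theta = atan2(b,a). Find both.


r = sqrt(3.61+136.89) = sqrt(140.5) = 11.8533
theta = atan2(-11.7, 1.9) = -80.7761 degrees

r = 11.8533, theta = -80.7761 degrees


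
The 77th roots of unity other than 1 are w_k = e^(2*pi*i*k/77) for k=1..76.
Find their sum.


With w = e^(2*pi*i/77), all 77 of the 77th roots of unity w^0 = 1, w, ..., w^(76) sum to 0: 1 + w + ... + w^(76) = (1 - w^77)/(1 - w) = 0 since w^77 = 1, w ≠ 1.
Removing the root 1: w + w^2 + ... + w^(76) = 0 - 1 = -1

Sum = -1


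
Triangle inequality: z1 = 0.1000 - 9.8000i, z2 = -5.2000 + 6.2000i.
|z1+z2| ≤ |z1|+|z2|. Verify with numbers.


|z1| = sqrt(0.1^2 + (-9.8)^2) = sqrt(96.05) = 9.8005
|z2| = sqrt((-5.2)^2 + 6.2^2) = sqrt(65.48) = 8.0920
z1+z2 = -5.1000 - 3.6000i
|z1+z2| = sqrt(38.97) = 6.2426
|z1|+|z2| = 9.8005 + 8.0920 = 17.8925

|z1+z2| = 6.2426 ≤ |z1|+|z2| = 17.8925 (verified)


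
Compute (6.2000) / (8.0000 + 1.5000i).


Conjugate of z2 = 8.0000 - 1.5000i
Numerator: (6.2000)(8.0000 - 1.5000i) = 49.6000 - 9.3000i
Denominator: 8^2 + 1.5^2 = 66.25
Result = (49.6000 - 9.3000i)/66.25

0.7487 - 0.1404i


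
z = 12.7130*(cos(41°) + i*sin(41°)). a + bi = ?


a = 12.7130*cos(41°) = 12.7130*0.75471 = 9.5946
b = 12.7130*sin(41°) = 12.7130*0.65606 = 8.3405

9.5946 + 8.3405i


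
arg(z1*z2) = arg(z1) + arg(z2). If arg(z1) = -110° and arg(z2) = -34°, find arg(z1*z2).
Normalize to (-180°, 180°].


arg(z1*z2) = -110° - 34° = -144°
Normalized to (-180°, 180°]: -144°

-144°


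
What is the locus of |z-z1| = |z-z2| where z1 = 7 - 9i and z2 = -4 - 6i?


Equal distances means the locus is the perpendicular bisector of z1 and z2.
Midpoint = ((7+(-4))/2, (-9+(-6))/2) = (1.5000, -7.5000)

Perpendicular bisector through (1.5000, -7.5000)


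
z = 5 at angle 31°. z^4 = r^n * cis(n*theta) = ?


r^4 = 5^4 = 625
n*theta = 4*31° = 124° = 124° (mod 360)
a = 625*cos(124°) = -349.4956
b = 625*sin(124°) = 518.1485

625 cis(124°) = -349.4956 + 518.1485i


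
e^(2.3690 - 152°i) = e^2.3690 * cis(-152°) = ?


e^2.3690 = 10.6867
cos(-152°) = -0.88295
sin(-152°) = -0.46947
Real = 10.6867*(-0.88295) = -9.4358
Imag = 10.6867*(-0.46947) = -5.0171

-9.4358 - 5.0171i


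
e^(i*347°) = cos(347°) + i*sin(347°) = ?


cos(347°) = 0.9744
sin(347°) = -0.2250

e^(i*347°) = 0.9744 - 0.2250i


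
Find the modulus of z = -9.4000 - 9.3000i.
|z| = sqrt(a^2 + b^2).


|z| = sqrt((-9.4)^2 + (-9.3)^2) = sqrt(88.36 + 86.49) = sqrt(174.85) = 13.2231

|z| = 13.2231


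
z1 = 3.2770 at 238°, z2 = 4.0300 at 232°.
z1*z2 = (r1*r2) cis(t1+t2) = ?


r = 3.2770 * 4.0300 = 13.2063
theta = 238° + 232° = 470° = 110° (mod 360)

13.2063 cis(110°)


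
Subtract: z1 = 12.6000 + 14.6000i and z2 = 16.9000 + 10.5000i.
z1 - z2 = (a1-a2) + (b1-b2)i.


Real: 12.6 - 16.9 = -4.3
Imag: 14.6 - 10.5 = 4.1

-4.3000 + 4.1000i


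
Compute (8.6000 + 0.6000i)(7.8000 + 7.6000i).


Real = 8.6*7.8 - 0.6*7.6 = 67.08 - 4.56 = 62.52
Imag = 8.6*7.6 + 7.8*0.6 = 65.36 + 4.68 = 70.04

62.5200 + 70.0400i


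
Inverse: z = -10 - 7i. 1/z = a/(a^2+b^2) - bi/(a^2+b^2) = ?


|z|^2 = 100+49 = 149
1/z = (-10 + 7i)/149

1/z = -0.0671 + 0.0470i


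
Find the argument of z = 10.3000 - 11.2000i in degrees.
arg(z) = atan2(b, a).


Re = 10.3, Im = -11.2
arg = atan2(-11.2, 10.3) = -47.3970 degrees

arg(z) = -47.3970 degrees


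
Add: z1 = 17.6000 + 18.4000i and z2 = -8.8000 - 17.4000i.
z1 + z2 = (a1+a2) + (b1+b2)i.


Real: 17.6 - 8.8 = 8.8
Imag: 18.4 - 17.4 = 1

8.8000 + i


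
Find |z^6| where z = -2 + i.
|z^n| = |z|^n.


|z| = sqrt(4+1) = sqrt(5) = 2.2361
|z^6| = |z|^6 = (sqrt(5))^6 = 5^3 = 125

|z^6| = 125


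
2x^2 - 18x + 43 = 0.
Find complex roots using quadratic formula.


disc = (-18)^2 - 4*2*43 = 324 - 344 = -20
sqrt(|disc|) = sqrt(20) = 4.4721
Real part = 18/(2*2) = 4.5000
Imag part = 4.4721/(2*2) = 1.1180

4.5000 ± 1.1180i


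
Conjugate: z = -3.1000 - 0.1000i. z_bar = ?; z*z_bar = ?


z_bar = -3.1000 + 0.1000i
z*z_bar = (-3.1)^2 + (-0.1)^2 = 9.61 + 0.01 = 9.62

z_bar = -3.1000 + 0.1000i, z*z_bar = 9.62


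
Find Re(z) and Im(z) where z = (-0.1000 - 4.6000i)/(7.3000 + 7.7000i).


Multiply by conjugate: (-0.1000 - 4.6000i)(7.3000 - 7.7000i) / (7.3^2 + 7.7^2)
Numerator real = -0.1*7.3 - (4.6)*7.7 = -36.15
Numerator imag = -4.6*7.3 - (-0.1)*7.7 = -32.81
Denominator = 112.58
Re(z) = -36.15/112.58 = -0.3211
Im(z) = -32.81/112.58 = -0.2914

Re(z) = -0.3211, Im(z) = -0.2914


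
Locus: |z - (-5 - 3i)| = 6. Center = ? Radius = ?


|z - z0| = r is a circle with center z0 and radius r.
Center = (-5, -3), radius = 6

Circle with center (-5, -3) and radius 6


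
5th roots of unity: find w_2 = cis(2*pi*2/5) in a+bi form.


Angle = 360*2/5 = 144°
a = cos(144°) = -0.8090
b = sin(144°) = 0.5878

-0.8090 + 0.5878i


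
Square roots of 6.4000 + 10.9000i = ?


|z| = sqrt(40.96+118.81) = 12.6400
sqrt((|z|+a)/2) = sqrt((12.6400+6.4)/2) = sqrt(9.5200) = 3.0855
sqrt((|z|-a)/2) = sqrt((12.6400-6.4)/2) = sqrt(3.1200) = 1.7664

±(3.0855 + 1.7664i) i.e. 3.0855 + 1.7664i and -3.0855 - 1.7664i


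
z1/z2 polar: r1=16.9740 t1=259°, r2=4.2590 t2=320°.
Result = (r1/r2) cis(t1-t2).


r = 16.9740 / 4.2590 = 3.9854
theta = 259° - 320° = -61° = 299° (mod 360)

3.9854 cis(299°)


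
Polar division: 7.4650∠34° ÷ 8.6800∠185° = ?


r = 7.4650 / 8.6800 = 0.8600
theta = 34° - 185° = -151° = 209° (mod 360)

0.8600 cis(209°)


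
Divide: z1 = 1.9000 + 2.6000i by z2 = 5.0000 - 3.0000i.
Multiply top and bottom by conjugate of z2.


Conjugate of z2 = 5.0000 + 3.0000i
Numerator: (1.9000 + 2.6000i)(5.0000 + 3.0000i) = 1.7000 + 18.7000i
Denominator: 5^2 + (-3)^2 = 34
Result = (1.7000 + 18.7000i)/34

0.0500 + 0.5500i


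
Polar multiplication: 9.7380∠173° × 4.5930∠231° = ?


r = 9.7380 * 4.5930 = 44.7266
theta = 173° + 231° = 404° = 44° (mod 360)

44.7266 cis(44°)


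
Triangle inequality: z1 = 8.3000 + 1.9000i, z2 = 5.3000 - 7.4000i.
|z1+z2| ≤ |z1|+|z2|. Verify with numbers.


|z1| = sqrt(8.3^2 + 1.9^2) = sqrt(72.5) = 8.5147
|z2| = sqrt(5.3^2 + (-7.4)^2) = sqrt(82.85) = 9.1022
z1+z2 = 13.6000 - 5.5000i
|z1+z2| = sqrt(215.21) = 14.6700
|z1|+|z2| = 8.5147 + 9.1022 = 17.6169

|z1+z2| = 14.6700 ≤ |z1|+|z2| = 17.6169 (verified)


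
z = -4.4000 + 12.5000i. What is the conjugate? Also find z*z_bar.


z_bar = -4.4000 - 12.5000i
z*z_bar = (-4.4)^2 + 12.5^2 = 19.36 + 156.25 = 175.61

z_bar = -4.4000 - 12.5000i, z*z_bar = 175.61


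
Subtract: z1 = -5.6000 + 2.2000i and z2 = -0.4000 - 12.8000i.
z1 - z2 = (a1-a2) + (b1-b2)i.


Real: -5.6 + 0.4 = -5.2
Imag: 2.2 + 12.8 = 15

-5.2000 + 15.0000i


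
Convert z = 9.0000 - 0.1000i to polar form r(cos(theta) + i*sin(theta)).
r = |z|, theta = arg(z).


r = sqrt(81+0.01) = sqrt(81.01) = 9.0006
theta = atan2(-0.1, 9) = -0.6366 degrees

r = 9.0006, theta = -0.6366 degrees


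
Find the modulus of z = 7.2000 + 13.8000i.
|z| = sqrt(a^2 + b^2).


|z| = sqrt(7.2^2 + 13.8^2) = sqrt(51.84 + 190.44) = sqrt(242.28) = 15.5653

|z| = 15.5653


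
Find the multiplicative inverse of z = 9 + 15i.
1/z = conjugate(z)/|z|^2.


|z|^2 = 81+225 = 306
1/z = (9 - 15i)/306

1/z = 0.0294 - 0.0490i


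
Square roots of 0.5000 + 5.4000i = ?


|z| = sqrt(0.25+29.16) = 5.4231
sqrt((|z|+a)/2) = sqrt((5.4231+0.5)/2) = sqrt(2.9615) = 1.7209
sqrt((|z|-a)/2) = sqrt((5.4231-0.5)/2) = sqrt(2.4615) = 1.5689

±(1.7209 + 1.5689i) i.e. 1.7209 + 1.5689i and -1.7209 - 1.5689i


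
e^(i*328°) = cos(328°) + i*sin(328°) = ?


cos(328°) = 0.8480
sin(328°) = -0.5299

e^(i*328°) = 0.8480 - 0.5299i


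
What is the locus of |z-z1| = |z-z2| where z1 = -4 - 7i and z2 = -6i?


Equal distances means the locus is the perpendicular bisector of z1 and z2.
Midpoint = ((-4+0)/2, (-7+(-6))/2) = (-2.0000, -6.5000)

Perpendicular bisector through (-2.0000, -6.5000)


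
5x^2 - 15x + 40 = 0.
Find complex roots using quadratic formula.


disc = (-15)^2 - 4*5*40 = 225 - 800 = -575
sqrt(|disc|) = sqrt(575) = 23.9792
Real part = 15/(2*5) = 1.5000
Imag part = 23.9792/(2*5) = 2.3979

1.5000 ± 2.3979i


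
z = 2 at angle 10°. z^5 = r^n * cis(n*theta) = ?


r^5 = 2^5 = 32
n*theta = 5*10° = 50° = 50° (mod 360)
a = 32*cos(50°) = 20.5692
b = 32*sin(50°) = 24.5134

32 cis(50°) = 20.5692 + 24.5134i


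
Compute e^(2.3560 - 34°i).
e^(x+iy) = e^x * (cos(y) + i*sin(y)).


e^2.3560 = 10.54867
cos(-34°) = 0.829038
sin(-34°) = -0.55919
Real = 10.54867*0.829038 = 8.7452
Imag = 10.54867*(-0.55919) = -5.8987

8.7452 - 5.8987i


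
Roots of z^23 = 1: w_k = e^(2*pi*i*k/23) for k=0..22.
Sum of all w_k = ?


The sum of all 23th roots of unity is 0.
Geometric series: (1 - w^23)/(1 - w) = (1-1)/(1-w) = 0 since w^23 = 1, w ≠ 1.
Alternatively: coefficient of z^22 in z^23 - 1 is 0.

0


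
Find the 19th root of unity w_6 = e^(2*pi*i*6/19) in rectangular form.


Angle = 360*6/19 = 113.6842°
a = cos(113.6842°) = -0.4017
b = sin(113.6842°) = 0.9158

-0.4017 + 0.9158i


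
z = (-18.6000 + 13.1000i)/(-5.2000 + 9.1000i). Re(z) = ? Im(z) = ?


Multiply by conjugate: (-18.6000 + 13.1000i)(-5.2000 - 9.1000i) / ((-5.2)^2 + 9.1^2)
Numerator real = -18.6*(-5.2) + 13.1*9.1 = 215.93
Numerator imag = 13.1*(-5.2) - (-18.6)*9.1 = 101.14
Denominator = 109.85
Re(z) = 215.93/109.85 = 1.9657
Im(z) = 101.14/109.85 = 0.9207

Re(z) = 1.9657, Im(z) = 0.9207


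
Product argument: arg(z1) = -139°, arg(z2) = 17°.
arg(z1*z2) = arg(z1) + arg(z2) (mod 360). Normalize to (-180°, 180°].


arg(z1*z2) = -139° + 17° = -122°
Normalized to (-180°, 180°]: -122°

-122°


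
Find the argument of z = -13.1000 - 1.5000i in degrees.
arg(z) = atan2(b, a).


Re = -13.1, Im = -1.5
arg = atan2(-1.5, -13.1) = -173.4679 degrees

arg(z) = -173.4679 degrees


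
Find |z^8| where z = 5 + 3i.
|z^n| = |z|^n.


|z| = sqrt(25+9) = sqrt(34) = 5.8310
|z^8| = |z|^8 = (sqrt(34))^8 = 34^4 = 1336336

|z^8| = 1336336


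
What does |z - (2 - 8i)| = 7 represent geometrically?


|z - z0| = r is a circle with center z0 and radius r.
Center = (2, -8), radius = 7

Circle with center (2, -8) and radius 7


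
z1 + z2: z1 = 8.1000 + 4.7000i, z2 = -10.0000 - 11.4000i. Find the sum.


Real: 8.1 - 10 = -1.9
Imag: 4.7 - 11.4 = -6.7

-1.9000 - 6.7000i


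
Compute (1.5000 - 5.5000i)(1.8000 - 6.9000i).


Real = 1.5*1.8 - (-5.5)*(-6.9) = 2.7 - 37.95 = -35.25
Imag = 1.5*(-6.9) + 1.8*(-5.5) = -10.35 - (9.9) = -20.25

-35.2500 - 20.2500i


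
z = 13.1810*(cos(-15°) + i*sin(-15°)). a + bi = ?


a = 13.1810*cos(-15°) = 13.1810*0.96593 = 12.7319
b = 13.1810*sin(-15°) = 13.1810*(-0.25882) = -3.4115

12.7319 - 3.4115i


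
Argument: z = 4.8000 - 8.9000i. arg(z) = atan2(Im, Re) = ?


Re = 4.8, Im = -8.9
arg = atan2(-8.9, 4.8) = -61.6609 degrees

arg(z) = -61.6609 degrees


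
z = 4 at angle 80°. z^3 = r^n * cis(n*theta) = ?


r^3 = 4^3 = 64
n*theta = 3*80° = 240° = 240° (mod 360)
a = 64*cos(240°) = -32.0000
b = 64*sin(240°) = -55.4256

64 cis(240°) = -32.0000 - 55.4256i


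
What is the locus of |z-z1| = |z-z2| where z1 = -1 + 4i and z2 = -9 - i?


Equal distances means the locus is the perpendicular bisector of z1 and z2.
Midpoint = ((-1+(-9))/2, (4+(-1))/2) = (-5.0000, 1.5000)

Perpendicular bisector through (-5.0000, 1.5000)


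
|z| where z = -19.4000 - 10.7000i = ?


|z| = sqrt((-19.4)^2 + (-10.7)^2) = sqrt(376.36 + 114.49) = sqrt(490.85) = 22.1551

|z| = 22.1551


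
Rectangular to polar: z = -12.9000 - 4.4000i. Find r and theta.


r = sqrt(166.41+19.36) = sqrt(185.77) = 13.6297
theta = atan2(-4.4, -12.9) = -161.1662 degrees

r = 13.6297, theta = -161.1662 degrees


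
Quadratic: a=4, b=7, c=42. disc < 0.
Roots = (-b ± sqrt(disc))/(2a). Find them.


disc = 7^2 - 4*4*42 = 49 - 672 = -623
sqrt(|disc|) = sqrt(623) = 24.9600
Real part = -7/(2*4) = -0.8750
Imag part = 24.9600/(2*4) = 3.1200

-0.8750 ± 3.1200i


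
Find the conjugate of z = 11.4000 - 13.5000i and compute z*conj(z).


z_bar = 11.4000 + 13.5000i
z*z_bar = 11.4^2 + (-13.5)^2 = 129.96 + 182.25 = 312.21

z_bar = 11.4000 + 13.5000i, z*z_bar = 312.21


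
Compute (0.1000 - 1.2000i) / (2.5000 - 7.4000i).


Conjugate of z2 = 2.5000 + 7.4000i
Numerator: (0.1000 - 1.2000i)(2.5000 + 7.4000i) = 9.1300 - 2.2600i
Denominator: 2.5^2 + (-7.4)^2 = 61.01
Result = (9.1300 - 2.2600i)/61.01

0.1496 - 0.0370i


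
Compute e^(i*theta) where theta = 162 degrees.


cos(162°) = -0.9511
sin(162°) = 0.3090

e^(i*162°) = -0.9511 + 0.3090i


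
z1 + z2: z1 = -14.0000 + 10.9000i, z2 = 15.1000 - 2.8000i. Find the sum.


Real: -14 + 15.1 = 1.1
Imag: 10.9 - 2.8 = 8.1

1.1000 + 8.1000i


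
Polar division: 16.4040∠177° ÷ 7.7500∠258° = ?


r = 16.4040 / 7.7500 = 2.1166
theta = 177° - 258° = -81° = 279° (mod 360)

2.1166 cis(279°)


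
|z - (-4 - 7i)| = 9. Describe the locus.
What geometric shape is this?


|z - z0| = r is a circle with center z0 and radius r.
Center = (-4, -7), radius = 9

Circle with center (-4, -7) and radius 9


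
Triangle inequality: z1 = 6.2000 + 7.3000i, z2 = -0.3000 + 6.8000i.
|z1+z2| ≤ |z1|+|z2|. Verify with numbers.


|z1| = sqrt(6.2^2 + 7.3^2) = sqrt(91.73) = 9.5776
|z2| = sqrt((-0.3)^2 + 6.8^2) = sqrt(46.33) = 6.8066
z1+z2 = 5.9000 + 14.1000i
|z1+z2| = sqrt(233.62) = 15.2846
|z1|+|z2| = 9.5776 + 6.8066 = 16.3842

|z1+z2| = 15.2846 ≤ |z1|+|z2| = 16.3842 (verified)


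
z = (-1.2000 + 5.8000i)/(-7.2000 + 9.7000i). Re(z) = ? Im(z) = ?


Multiply by conjugate: (-1.2000 + 5.8000i)(-7.2000 - 9.7000i) / ((-7.2)^2 + 9.7^2)
Numerator real = -1.2*(-7.2) + 5.8*9.7 = 64.9
Numerator imag = 5.8*(-7.2) - (-1.2)*9.7 = -30.12
Denominator = 145.93
Re(z) = 64.9/145.93 = 0.4447
Im(z) = -30.12/145.93 = -0.2064

Re(z) = 0.4447, Im(z) = -0.2064


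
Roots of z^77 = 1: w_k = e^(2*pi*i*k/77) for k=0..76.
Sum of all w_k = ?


The sum of all 77th roots of unity is 0.
Geometric series: (1 - w^77)/(1 - w) = (1-1)/(1-w) = 0 since w^77 = 1, w ≠ 1.
Alternatively: coefficient of z^76 in z^77 - 1 is 0.

0


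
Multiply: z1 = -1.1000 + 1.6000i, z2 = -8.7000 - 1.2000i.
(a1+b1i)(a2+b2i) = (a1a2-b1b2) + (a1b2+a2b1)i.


Real = -1.1*(-8.7) - 1.6*(-1.2) = 9.57 - (-1.92) = 11.49
Imag = -1.1*(-1.2) - (8.7)*1.6 = 1.32 - (13.92) = -12.6

11.4900 - 12.6000i


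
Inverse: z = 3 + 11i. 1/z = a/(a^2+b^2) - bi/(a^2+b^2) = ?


|z|^2 = 9+121 = 130
1/z = (3 - 11i)/130

1/z = 0.0231 - 0.0846i


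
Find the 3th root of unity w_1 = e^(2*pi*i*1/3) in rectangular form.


Angle = 360*1/3 = 120°
a = cos(120°) = -0.5000
b = sin(120°) = 0.8660

-0.5000 + 0.8660i


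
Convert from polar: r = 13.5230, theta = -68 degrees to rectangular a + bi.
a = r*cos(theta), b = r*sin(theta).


a = 13.5230*cos(-68°) = 13.5230*0.374607 = 5.0658
b = 13.5230*sin(-68°) = 13.5230*(-0.92718) = -12.5383

5.0658 - 12.5383i


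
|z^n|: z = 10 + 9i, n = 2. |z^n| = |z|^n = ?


|z| = sqrt(100+81) = sqrt(181) = 13.4536
|z^2| = |z|^2 = (sqrt(181))^2 = 181

|z^2| = 181


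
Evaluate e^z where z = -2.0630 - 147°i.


e^-2.0630 = 0.1271
cos(-147°) = -0.8387
sin(-147°) = -0.5446
Real = 0.1271*(-0.8387) = -0.1066
Imag = 0.1271*(-0.5446) = -0.0692

-0.1066 - 0.0692i


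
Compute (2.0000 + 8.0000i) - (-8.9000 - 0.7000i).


Real: 2 + 8.9 = 10.9
Imag: 8 + 0.7 = 8.7

10.9000 + 8.7000i


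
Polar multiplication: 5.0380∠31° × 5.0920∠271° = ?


r = 5.0380 * 5.0920 = 25.6535
theta = 31° + 271° = 302° = 302° (mod 360)

25.6535 cis(302°)


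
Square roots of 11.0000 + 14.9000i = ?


|z| = sqrt(121+222.01) = 18.5205
sqrt((|z|+a)/2) = sqrt((18.5205+11)/2) = sqrt(14.7603) = 3.8419
sqrt((|z|-a)/2) = sqrt((18.5205-11)/2) = sqrt(3.7603) = 1.9391

±(3.8419 + 1.9391i) i.e. 3.8419 + 1.9391i and -3.8419 - 1.9391i
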